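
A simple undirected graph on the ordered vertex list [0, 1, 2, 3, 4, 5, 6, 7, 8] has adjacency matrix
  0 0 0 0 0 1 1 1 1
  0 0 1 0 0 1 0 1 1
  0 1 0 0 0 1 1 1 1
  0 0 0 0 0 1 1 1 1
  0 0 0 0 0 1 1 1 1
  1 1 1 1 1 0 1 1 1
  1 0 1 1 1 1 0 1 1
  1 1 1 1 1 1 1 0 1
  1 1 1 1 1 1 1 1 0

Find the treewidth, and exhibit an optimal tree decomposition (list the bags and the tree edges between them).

The largest bag has 5 vertices, giving width 4; this decomposition certifies tw(G) ≤ 4. Conversely, {1, 2, 5, 7, 8} is a clique of size 5, and the vertices of any clique must share a bag in every tree decomposition; so some bag has ≥ 5 vertices and tw(G) ≥ 4. Therefore the treewidth is 4.

Treewidth 4.
One such decomposition:
Bags: B1 = {2, 5, 6, 7, 8}  B2 = {1, 2, 5, 7, 8}  B3 = {0, 5, 6, 7, 8}  B4 = {3, 5, 6, 7, 8}  B5 = {4, 5, 6, 7, 8}
Tree: B1–B2, B1–B3, B1–B4, B3–B5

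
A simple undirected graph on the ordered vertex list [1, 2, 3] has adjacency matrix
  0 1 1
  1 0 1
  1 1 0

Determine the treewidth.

A width-2 tree decomposition is:
Bags: B1 = {1, 2, 3}
Tree: (single bag)
A single bag containing all 3 vertices is trivially a valid decomposition of width 2. Conversely, {1, 2, 3} is a clique of size 3, and the vertices of any clique must share a bag in every tree decomposition; so some bag has ≥ 3 vertices and tw(G) ≥ 2. Therefore the treewidth is 2.

2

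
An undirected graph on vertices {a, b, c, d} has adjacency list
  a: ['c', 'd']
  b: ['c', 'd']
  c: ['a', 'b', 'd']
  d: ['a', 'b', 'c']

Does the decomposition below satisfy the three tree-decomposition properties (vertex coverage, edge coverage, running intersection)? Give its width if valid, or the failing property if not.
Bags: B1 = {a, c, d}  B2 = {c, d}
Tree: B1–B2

A tree decomposition must satisfy three properties: every vertex lies in some bag; for every edge, both endpoints lie together in some bag; and for every vertex, the bags containing it form a connected subtree. Here vertex b appears in no bag, so the decomposition is invalid.

No — vertex b appears in no bag.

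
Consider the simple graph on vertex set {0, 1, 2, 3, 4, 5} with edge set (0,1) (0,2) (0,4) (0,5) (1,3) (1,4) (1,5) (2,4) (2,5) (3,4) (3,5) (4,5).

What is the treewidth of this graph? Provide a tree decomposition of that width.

The largest bag has 4 vertices, giving width 3; this decomposition certifies tw(G) ≤ 3. Conversely, {0, 1, 4, 5} is a clique of size 4, and the vertices of any clique must share a bag in every tree decomposition; so some bag has ≥ 4 vertices and tw(G) ≥ 3. Combining the bounds, tw(G) = 3.

Treewidth 3.
One such decomposition:
Bags: B1 = {1, 3, 4, 5}  B2 = {0, 1, 4, 5}  B3 = {0, 2, 4, 5}
Tree: B1–B2, B2–B3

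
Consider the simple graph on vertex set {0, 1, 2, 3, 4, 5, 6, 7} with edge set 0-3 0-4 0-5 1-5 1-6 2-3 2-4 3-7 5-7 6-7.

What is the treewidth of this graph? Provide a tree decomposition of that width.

Treewidth 2.
One optimal decomposition is:
Bags: B1 = {1, 6, 7}  B2 = {1, 5, 7}  B3 = {3, 5, 7}  B4 = {0, 3, 5}  B5 = {0, 2, 3}  B6 = {0, 2, 4}
Tree: B1–B2, B2–B3, B3–B4, B4–B5, B5–B6

Every bag has size at most 3, so the width is 3 − 1 = 2 and tw(G) ≤ 2. Since 6–1–5–7–6 is a cycle in G, G is not acyclic. Forests are exactly the graphs of treewidth ≤ 1, so tw(G) ≥ 2. The upper and lower bounds meet at 2, so that is the treewidth.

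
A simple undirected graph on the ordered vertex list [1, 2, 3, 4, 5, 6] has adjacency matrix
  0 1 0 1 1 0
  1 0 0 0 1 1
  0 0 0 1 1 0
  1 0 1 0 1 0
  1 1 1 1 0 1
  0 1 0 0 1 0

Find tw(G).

2

A width-2 tree decomposition is:
Bags: B1 = {1, 4, 5}  B2 = {1, 2, 5}  B3 = {3, 4, 5}  B4 = {2, 5, 6}
Tree: B1–B2, B1–B3, B2–B4
The largest bag has 3 vertices, giving width 2; this decomposition certifies tw(G) ≤ 2. On the other hand G contains the 3-clique {1, 2, 5}. A clique must lie in a single bag of any decomposition, so no decomposition can have width below 2. The upper and lower bounds meet at 2, so that is the treewidth.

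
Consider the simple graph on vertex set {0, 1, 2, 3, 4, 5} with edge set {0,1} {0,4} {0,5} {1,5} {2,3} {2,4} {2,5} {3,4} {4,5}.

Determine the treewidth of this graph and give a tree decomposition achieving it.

Treewidth 2.
One such decomposition:
Bags: B1 = {2, 4, 5}  B2 = {0, 4, 5}  B3 = {2, 3, 4}  B4 = {0, 1, 5}
Tree: B1–B2, B1–B3, B2–B4

The largest bag has 3 vertices, giving width 2; this decomposition certifies tw(G) ≤ 2. Conversely, {0, 1, 5} is a clique of size 3, and the vertices of any clique must share a bag in every tree decomposition; so some bag has ≥ 3 vertices and tw(G) ≥ 2. Therefore the treewidth is 2.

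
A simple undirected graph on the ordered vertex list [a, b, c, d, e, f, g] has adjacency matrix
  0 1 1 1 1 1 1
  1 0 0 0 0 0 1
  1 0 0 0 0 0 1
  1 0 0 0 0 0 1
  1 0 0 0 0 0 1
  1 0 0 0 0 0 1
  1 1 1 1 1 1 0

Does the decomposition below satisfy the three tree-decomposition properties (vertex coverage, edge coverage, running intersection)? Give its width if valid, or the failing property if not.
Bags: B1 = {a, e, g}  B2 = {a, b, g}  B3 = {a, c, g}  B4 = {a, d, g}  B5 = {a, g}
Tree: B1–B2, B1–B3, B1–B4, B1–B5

No — vertex f appears in no bag.

A tree decomposition must satisfy three properties: every vertex lies in some bag; for every edge, both endpoints lie together in some bag; and for every vertex, the bags containing it form a connected subtree. Here vertex f appears in no bag, so the decomposition is invalid.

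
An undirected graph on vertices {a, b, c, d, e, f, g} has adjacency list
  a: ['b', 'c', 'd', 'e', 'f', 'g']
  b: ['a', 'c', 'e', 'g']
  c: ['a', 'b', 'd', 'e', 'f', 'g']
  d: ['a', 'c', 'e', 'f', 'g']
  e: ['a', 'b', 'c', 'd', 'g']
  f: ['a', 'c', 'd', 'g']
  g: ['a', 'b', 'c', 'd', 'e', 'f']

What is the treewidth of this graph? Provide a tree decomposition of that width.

Treewidth 4.
Bags: B1 = {a, b, c, e, g}  B2 = {a, c, d, e, g}  B3 = {a, c, d, f, g}
Tree: B1–B2, B2–B3

The largest bag has 5 vertices, giving width 4; this decomposition certifies tw(G) ≤ 4. For the lower bound, the 5 vertices {a, c, d, e, g} are pairwise adjacent, and any tree decomposition puts a clique entirely inside one bag — forcing width ≥ 4. Hence tw(G) = 4 exactly.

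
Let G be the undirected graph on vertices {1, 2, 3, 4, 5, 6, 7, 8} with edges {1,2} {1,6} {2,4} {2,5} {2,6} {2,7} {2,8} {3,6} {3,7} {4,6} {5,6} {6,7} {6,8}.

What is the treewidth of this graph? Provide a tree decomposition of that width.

Every bag has size at most 3, so the width is 3 − 1 = 2 and tw(G) ≤ 2. Conversely, {1, 2, 6} is a clique of size 3, and the vertices of any clique must share a bag in every tree decomposition; so some bag has ≥ 3 vertices and tw(G) ≥ 2. Therefore the treewidth is 2.

Treewidth 2.
Bags: B1 = {2, 4, 6}  B2 = {2, 6, 7}  B3 = {1, 2, 6}  B4 = {2, 5, 6}  B5 = {3, 6, 7}  B6 = {2, 6, 8}
Tree: B1–B2, B2–B3, B3–B4, B2–B5, B2–B6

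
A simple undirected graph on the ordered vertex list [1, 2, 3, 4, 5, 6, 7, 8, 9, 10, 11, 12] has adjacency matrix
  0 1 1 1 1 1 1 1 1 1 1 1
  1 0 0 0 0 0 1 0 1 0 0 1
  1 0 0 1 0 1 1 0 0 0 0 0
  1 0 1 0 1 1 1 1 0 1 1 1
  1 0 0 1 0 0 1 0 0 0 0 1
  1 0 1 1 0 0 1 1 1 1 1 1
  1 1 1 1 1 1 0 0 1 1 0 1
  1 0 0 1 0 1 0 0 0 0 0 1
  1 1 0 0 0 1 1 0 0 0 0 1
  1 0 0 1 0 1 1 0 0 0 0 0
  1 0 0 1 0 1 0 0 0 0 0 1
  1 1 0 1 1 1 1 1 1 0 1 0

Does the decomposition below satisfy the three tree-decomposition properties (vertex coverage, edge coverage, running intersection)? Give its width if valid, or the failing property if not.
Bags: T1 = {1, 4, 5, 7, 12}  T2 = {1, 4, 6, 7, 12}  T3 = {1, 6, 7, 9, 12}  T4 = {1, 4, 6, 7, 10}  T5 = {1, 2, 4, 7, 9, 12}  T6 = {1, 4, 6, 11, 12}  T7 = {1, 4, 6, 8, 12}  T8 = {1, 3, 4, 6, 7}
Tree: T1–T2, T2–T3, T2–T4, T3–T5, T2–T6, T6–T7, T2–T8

No — bags containing vertex 4 are not connected in the tree.

A tree decomposition must satisfy three properties: every vertex lies in some bag; for every edge, both endpoints lie together in some bag; and for every vertex, the bags containing it form a connected subtree. Here bags containing vertex 4 are not connected in the tree, so the decomposition is invalid.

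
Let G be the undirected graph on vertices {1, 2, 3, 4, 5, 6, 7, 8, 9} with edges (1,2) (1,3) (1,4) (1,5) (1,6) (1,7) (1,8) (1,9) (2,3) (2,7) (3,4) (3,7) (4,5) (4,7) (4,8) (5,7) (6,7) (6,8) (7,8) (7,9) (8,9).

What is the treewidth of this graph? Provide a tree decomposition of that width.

Treewidth 3.
Bags: B1 = {1, 3, 4, 7}  B2 = {1, 4, 5, 7}  B3 = {1, 4, 7, 8}  B4 = {1, 2, 3, 7}  B5 = {1, 7, 8, 9}  B6 = {1, 6, 7, 8}
Tree: B1–B2, B2–B3, B1–B4, B3–B5, B5–B6

Each bag holds 4 vertices, so the decomposition has width 3, which upper-bounds the treewidth. For the lower bound, the 4 vertices {1, 7, 8, 9} are pairwise adjacent, and any tree decomposition puts a clique entirely inside one bag — forcing width ≥ 3. Hence tw(G) = 3 exactly.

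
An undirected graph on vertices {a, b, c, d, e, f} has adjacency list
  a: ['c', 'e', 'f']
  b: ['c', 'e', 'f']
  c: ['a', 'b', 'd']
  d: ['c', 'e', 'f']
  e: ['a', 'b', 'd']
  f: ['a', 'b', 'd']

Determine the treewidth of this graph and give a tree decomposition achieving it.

Each bag holds 4 vertices, so the decomposition has width 3, which upper-bounds the treewidth. For the lower bound: the 4 vertex sets {c,d}, {b,f}, {e}, {a} are disjoint, each induces a connected subgraph, and every pair is joined by at least one edge of G. Contracting each set to a single vertex therefore yields K_{4} as a minor, and since treewidth is minor-monotone, tw(G) ≥ tw(K_{4}) = 3. Therefore the treewidth is 3.

Treewidth 3.
Bags: B1 = {c, d, e, f}  B2 = {b, c, e, f}  B3 = {a, c, e, f}
Tree: B1–B2, B2–B3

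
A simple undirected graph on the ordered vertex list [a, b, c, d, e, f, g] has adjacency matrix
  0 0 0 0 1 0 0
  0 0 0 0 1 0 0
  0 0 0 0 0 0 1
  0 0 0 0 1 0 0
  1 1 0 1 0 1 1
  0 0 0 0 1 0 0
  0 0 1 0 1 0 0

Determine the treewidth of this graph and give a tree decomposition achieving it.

Treewidth 1.
Bags: B1 = {b, e}  B2 = {e, f}  B3 = {a, e}  B4 = {e, g}  B5 = {d, e}  B6 = {c, g}
Tree: B1–B2, B1–B3, B1–B4, B4–B5, B4–B6

Each bag holds 2 vertices, so the decomposition has width 1, which upper-bounds the treewidth. Since G has at least one edge (e.g. b–e), it is not an edgeless graph, so tw(G) ≥ 1. Hence tw(G) = 1 exactly.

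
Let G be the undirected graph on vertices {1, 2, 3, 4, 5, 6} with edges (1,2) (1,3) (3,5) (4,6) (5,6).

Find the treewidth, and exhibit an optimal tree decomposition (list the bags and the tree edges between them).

Each bag holds 2 vertices, so the decomposition has width 1, which upper-bounds the treewidth. G has an edge, so its treewidth is at least 1. Combining the bounds, tw(G) = 1.

Treewidth 1.
One such decomposition:
Bags: B1 = {1, 2}  B2 = {1, 3}  B3 = {3, 5}  B4 = {5, 6}  B5 = {4, 6}
Tree: B1–B2, B2–B3, B3–B4, B4–B5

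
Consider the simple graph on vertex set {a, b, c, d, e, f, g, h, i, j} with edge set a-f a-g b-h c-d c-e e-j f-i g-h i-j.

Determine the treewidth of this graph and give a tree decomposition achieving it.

Every bag has size at most 2, so the width is 2 − 1 = 1 and tw(G) ≤ 1. Since G has at least one edge (e.g. d–c), it is not an edgeless graph, so tw(G) ≥ 1. The upper and lower bounds meet at 1, so that is the treewidth.

Treewidth 1.
Bags: B1 = {c, d}  B2 = {c, e}  B3 = {e, j}  B4 = {i, j}  B5 = {f, i}  B6 = {a, f}  B7 = {a, g}  B8 = {g, h}  B9 = {b, h}
Tree: B1–B2, B2–B3, B3–B4, B4–B5, B5–B6, B6–B7, B7–B8, B8–B9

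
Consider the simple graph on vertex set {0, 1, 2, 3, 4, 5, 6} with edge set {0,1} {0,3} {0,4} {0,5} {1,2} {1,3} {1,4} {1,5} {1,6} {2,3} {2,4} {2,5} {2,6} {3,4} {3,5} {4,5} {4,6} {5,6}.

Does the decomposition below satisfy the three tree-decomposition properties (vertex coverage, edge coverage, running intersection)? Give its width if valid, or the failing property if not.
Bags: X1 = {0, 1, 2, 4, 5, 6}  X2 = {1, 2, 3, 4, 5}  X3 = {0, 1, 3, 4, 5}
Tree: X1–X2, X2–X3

No — bags containing vertex 0 are not connected in the tree.

A tree decomposition must satisfy three properties: every vertex lies in some bag; for every edge, both endpoints lie together in some bag; and for every vertex, the bags containing it form a connected subtree. Here bags containing vertex 0 are not connected in the tree, so the decomposition is invalid.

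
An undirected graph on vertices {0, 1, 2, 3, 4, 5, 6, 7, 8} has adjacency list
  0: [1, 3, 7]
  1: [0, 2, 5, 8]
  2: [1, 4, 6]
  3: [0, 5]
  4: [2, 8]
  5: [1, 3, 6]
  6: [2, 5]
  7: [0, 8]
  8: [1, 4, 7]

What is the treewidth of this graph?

A width-3 tree decomposition is:
Bags: B1 = {2, 3, 5, 6}  B2 = {1, 2, 3, 5}  B3 = {0, 1, 2, 3}  B4 = {0, 1, 2, 4}  B5 = {0, 1, 4, 8}  B6 = {0, 4, 7, 8}
Tree: B1–B2, B2–B3, B3–B4, B4–B5, B5–B6
Each bag holds 4 vertices, so the decomposition has width 3, which upper-bounds the treewidth. For the lower bound: the 4 vertex sets {3,5,6}, {2}, {1}, {0,4,7,8} are disjoint, each induces a connected subgraph, and every pair is joined by at least one edge of G. Contracting each set to a single vertex therefore yields K_{4} as a minor, and since treewidth is minor-monotone, tw(G) ≥ tw(K_{4}) = 3. Therefore the treewidth is 3.

3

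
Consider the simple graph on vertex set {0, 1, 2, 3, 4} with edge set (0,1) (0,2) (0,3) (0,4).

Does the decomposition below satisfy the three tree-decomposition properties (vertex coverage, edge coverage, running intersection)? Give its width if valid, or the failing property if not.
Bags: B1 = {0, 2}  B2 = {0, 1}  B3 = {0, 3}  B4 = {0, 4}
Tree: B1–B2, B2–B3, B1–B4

Yes; width 1.

Every vertex of G appears in some bag (union = {0, 1, 2, 3, 4}); every edge is covered by a bag; and for each vertex v the set of bags containing v is connected in the bag tree. The decomposition is therefore valid. The largest bag has 2 vertices, so the width is 1.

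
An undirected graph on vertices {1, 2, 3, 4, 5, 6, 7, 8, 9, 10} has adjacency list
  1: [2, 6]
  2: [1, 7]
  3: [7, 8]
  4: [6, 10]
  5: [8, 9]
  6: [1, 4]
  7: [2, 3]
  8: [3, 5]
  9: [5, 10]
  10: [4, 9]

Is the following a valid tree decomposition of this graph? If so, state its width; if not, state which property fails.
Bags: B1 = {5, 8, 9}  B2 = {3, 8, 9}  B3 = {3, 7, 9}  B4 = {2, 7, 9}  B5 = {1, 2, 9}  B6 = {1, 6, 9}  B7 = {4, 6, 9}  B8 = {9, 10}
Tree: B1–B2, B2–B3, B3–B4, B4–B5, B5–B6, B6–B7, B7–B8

No — edge (4,10) lies in no bag.

A tree decomposition must satisfy three properties: every vertex lies in some bag; for every edge, both endpoints lie together in some bag; and for every vertex, the bags containing it form a connected subtree. Here edge (4,10) lies in no bag, so the decomposition is invalid.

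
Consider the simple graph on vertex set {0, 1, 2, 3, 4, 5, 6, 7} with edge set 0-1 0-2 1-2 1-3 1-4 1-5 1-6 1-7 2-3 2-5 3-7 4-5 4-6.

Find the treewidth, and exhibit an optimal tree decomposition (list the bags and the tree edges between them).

Treewidth 2.
One optimal decomposition is:
Bags: B1 = {1, 2, 3}  B2 = {1, 2, 5}  B3 = {1, 4, 5}  B4 = {0, 1, 2}  B5 = {1, 4, 6}  B6 = {1, 3, 7}
Tree: B1–B2, B2–B3, B1–B4, B3–B5, B1–B6

Every bag has size at most 3, so the width is 3 − 1 = 2 and tw(G) ≤ 2. On the other hand G contains the 3-clique {0, 1, 2}. A clique must lie in a single bag of any decomposition, so no decomposition can have width below 2. The upper and lower bounds meet at 2, so that is the treewidth.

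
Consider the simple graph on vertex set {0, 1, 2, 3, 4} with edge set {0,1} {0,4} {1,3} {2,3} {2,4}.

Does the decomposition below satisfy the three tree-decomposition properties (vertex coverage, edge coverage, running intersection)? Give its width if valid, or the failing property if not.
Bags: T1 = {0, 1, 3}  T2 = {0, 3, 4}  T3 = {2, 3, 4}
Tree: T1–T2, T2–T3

Yes; width 2.

Every vertex of G appears in some bag (union = {0, 1, 2, 3, 4}); every edge is covered by a bag; and for each vertex v the set of bags containing v is connected in the bag tree. The decomposition is therefore valid. The largest bag has 3 vertices, so the width is 2.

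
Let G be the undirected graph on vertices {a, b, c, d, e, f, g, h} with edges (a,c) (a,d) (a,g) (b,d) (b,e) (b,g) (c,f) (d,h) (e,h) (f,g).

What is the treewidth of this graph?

A width-2 tree decomposition is:
Bags: B1 = {b, e, h}  B2 = {b, d, h}  B3 = {b, d, g}  B4 = {a, d, g}  B5 = {a, f, g}  B6 = {a, c, f}
Tree: B1–B2, B2–B3, B3–B4, B4–B5, B5–B6
The largest bag has 3 vertices, giving width 2; this decomposition certifies tw(G) ≤ 2. For the lower bound, G contains the cycle e–h–d–b–e, so G is not a forest; only forests have treewidth ≤ 1, hence tw(G) ≥ 2. Hence tw(G) = 2 exactly.

2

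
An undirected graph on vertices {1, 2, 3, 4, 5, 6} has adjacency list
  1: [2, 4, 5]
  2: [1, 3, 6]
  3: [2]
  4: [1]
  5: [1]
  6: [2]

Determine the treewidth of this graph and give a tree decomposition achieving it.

The largest bag has 2 vertices, giving width 1; this decomposition certifies tw(G) ≤ 1. Any graph with an edge has treewidth ≥ 1, and G has the edge 5–1. Therefore the treewidth is 1.

Treewidth 1.
Bags: B1 = {1, 5}  B2 = {1, 2}  B3 = {2, 6}  B4 = {2, 3}  B5 = {1, 4}
Tree: B1–B2, B2–B3, B3–B4, B1–B5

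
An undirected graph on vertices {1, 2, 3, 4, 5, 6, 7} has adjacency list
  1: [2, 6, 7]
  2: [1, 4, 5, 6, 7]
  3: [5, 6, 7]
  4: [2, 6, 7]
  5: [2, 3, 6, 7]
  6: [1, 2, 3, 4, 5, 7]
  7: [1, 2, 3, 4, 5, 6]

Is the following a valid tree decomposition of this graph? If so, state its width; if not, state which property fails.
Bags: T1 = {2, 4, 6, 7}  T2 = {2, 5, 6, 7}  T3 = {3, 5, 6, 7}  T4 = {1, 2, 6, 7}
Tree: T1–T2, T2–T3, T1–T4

Yes; width 3.

Every vertex of G appears in some bag (union = {1, 2, 3, 4, 5, 6, 7}); every edge is covered by a bag; and for each vertex v the set of bags containing v is connected in the bag tree. The decomposition is therefore valid. The largest bag has 4 vertices, so the width is 3.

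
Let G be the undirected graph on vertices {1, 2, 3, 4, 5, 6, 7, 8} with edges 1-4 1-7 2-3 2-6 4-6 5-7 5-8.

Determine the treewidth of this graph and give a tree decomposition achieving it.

Every bag has size at most 2, so the width is 2 − 1 = 1 and tw(G) ≤ 1. Since G has at least one edge (e.g. 3–2), it is not an edgeless graph, so tw(G) ≥ 1. The upper and lower bounds meet at 1, so that is the treewidth.

Treewidth 1.
Bags: B1 = {2, 3}  B2 = {2, 6}  B3 = {4, 6}  B4 = {1, 4}  B5 = {1, 7}  B6 = {5, 7}  B7 = {5, 8}
Tree: B1–B2, B2–B3, B3–B4, B4–B5, B5–B6, B6–B7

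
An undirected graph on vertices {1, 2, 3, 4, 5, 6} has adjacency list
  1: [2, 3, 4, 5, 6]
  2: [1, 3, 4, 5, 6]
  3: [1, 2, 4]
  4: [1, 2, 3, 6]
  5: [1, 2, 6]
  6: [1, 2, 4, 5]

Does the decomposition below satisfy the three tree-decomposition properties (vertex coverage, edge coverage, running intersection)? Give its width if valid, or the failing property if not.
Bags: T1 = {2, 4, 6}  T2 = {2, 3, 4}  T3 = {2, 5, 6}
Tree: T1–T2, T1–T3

A tree decomposition must satisfy three properties: every vertex lies in some bag; for every edge, both endpoints lie together in some bag; and for every vertex, the bags containing it form a connected subtree. Here vertex 1 appears in no bag, so the decomposition is invalid.

No — vertex 1 appears in no bag.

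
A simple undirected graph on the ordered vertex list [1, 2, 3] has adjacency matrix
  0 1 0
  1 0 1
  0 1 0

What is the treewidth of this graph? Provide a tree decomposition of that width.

Every bag has size at most 2, so the width is 2 − 1 = 1 and tw(G) ≤ 1. Since G has at least one edge (e.g. 2–1), it is not an edgeless graph, so tw(G) ≥ 1. Hence tw(G) = 1 exactly.

Treewidth 1.
Bags: B1 = {1, 2}  B2 = {2, 3}
Tree: B1–B2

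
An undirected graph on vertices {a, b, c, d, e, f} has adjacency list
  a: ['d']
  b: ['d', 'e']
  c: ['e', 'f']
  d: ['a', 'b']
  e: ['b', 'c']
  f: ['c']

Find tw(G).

1

A width-1 tree decomposition is:
Bags: B1 = {a, d}  B2 = {b, d}  B3 = {b, e}  B4 = {c, e}  B5 = {c, f}
Tree: B1–B2, B2–B3, B3–B4, B4–B5
The largest bag has 2 vertices, giving width 1; this decomposition certifies tw(G) ≤ 1. Any graph with an edge has treewidth ≥ 1, and G has the edge a–d. Combining the bounds, tw(G) = 1.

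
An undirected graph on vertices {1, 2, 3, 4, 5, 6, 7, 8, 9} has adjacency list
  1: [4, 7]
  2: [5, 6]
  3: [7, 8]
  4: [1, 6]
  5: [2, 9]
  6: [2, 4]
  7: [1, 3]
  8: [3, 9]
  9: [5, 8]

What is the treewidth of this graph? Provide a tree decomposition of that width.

Every bag has size at most 3, so the width is 3 − 1 = 2 and tw(G) ≤ 2. For the lower bound, G contains the cycle 3–7–1–4–6–2–5–9–8–3, so G is not a forest; only forests have treewidth ≤ 1, hence tw(G) ≥ 2. The upper and lower bounds meet at 2, so that is the treewidth.

Treewidth 2.
Bags: B1 = {1, 3, 7}  B2 = {1, 3, 4}  B3 = {3, 4, 6}  B4 = {2, 3, 6}  B5 = {2, 3, 5}  B6 = {3, 5, 9}  B7 = {3, 8, 9}
Tree: B1–B2, B2–B3, B3–B4, B4–B5, B5–B6, B6–B7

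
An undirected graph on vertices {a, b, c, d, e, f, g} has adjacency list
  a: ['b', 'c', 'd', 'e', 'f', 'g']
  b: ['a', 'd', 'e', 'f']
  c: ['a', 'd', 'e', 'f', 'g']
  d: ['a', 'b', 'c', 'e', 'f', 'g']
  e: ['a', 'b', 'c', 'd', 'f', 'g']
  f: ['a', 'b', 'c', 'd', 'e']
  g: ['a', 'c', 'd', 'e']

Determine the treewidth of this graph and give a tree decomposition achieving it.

Treewidth 4.
One such decomposition:
Bags: B1 = {a, b, d, e, f}  B2 = {a, c, d, e, f}  B3 = {a, c, d, e, g}
Tree: B1–B2, B2–B3

Every bag has size at most 5, so the width is 5 − 1 = 4 and tw(G) ≤ 4. Conversely, {a, c, d, e, g} is a clique of size 5, and the vertices of any clique must share a bag in every tree decomposition; so some bag has ≥ 5 vertices and tw(G) ≥ 4. Hence tw(G) = 4 exactly.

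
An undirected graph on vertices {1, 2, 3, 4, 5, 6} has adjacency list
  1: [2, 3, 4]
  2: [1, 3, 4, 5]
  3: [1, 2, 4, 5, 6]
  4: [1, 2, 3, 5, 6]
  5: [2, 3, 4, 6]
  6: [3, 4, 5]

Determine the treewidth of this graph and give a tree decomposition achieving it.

Treewidth 3.
One optimal decomposition is:
Bags: B1 = {2, 3, 4, 5}  B2 = {1, 2, 3, 4}  B3 = {3, 4, 5, 6}
Tree: B1–B2, B1–B3

Every bag has size at most 4, so the width is 4 − 1 = 3 and tw(G) ≤ 3. Conversely, {1, 2, 3, 4} is a clique of size 4, and the vertices of any clique must share a bag in every tree decomposition; so some bag has ≥ 4 vertices and tw(G) ≥ 3. Combining the bounds, tw(G) = 3.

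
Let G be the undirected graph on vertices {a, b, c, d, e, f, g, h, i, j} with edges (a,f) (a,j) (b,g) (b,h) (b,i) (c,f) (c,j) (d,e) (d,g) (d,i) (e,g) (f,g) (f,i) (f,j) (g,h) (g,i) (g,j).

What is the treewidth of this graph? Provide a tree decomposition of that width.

Treewidth 2.
Bags: B1 = {d, e, g}  B2 = {d, g, i}  B3 = {f, g, i}  B4 = {f, g, j}  B5 = {a, f, j}  B6 = {c, f, j}  B7 = {b, g, i}  B8 = {b, g, h}
Tree: B1–B2, B2–B3, B3–B4, B4–B5, B4–B6, B3–B7, B7–B8

Each bag holds 3 vertices, so the decomposition has width 2, which upper-bounds the treewidth. On the other hand G contains the 3-clique {f, g, j}. A clique must lie in a single bag of any decomposition, so no decomposition can have width below 2. Combining the bounds, tw(G) = 2.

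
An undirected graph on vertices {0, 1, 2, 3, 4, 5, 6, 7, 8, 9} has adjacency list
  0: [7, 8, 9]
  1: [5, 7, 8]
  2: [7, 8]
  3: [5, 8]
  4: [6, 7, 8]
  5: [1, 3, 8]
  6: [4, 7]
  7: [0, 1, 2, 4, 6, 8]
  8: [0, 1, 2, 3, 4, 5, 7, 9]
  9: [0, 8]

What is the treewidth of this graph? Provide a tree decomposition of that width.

Every bag has size at most 3, so the width is 3 − 1 = 2 and tw(G) ≤ 2. Conversely, {0, 8, 9} is a clique of size 3, and the vertices of any clique must share a bag in every tree decomposition; so some bag has ≥ 3 vertices and tw(G) ≥ 2. The upper and lower bounds meet at 2, so that is the treewidth.

Treewidth 2.
Bags: B1 = {0, 7, 8}  B2 = {4, 7, 8}  B3 = {4, 6, 7}  B4 = {1, 7, 8}  B5 = {0, 8, 9}  B6 = {1, 5, 8}  B7 = {2, 7, 8}  B8 = {3, 5, 8}
Tree: B1–B2, B2–B3, B2–B4, B1–B5, B4–B6, B4–B7, B6–B8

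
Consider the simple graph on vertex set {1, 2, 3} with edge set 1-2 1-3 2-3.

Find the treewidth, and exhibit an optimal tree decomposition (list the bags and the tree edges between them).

Treewidth 2.
One optimal decomposition is:
Bags: B1 = {1, 2, 3}
Tree: (single bag)

With just one bag of size 3, the width is 3 − 1 = 2, so tw(G) ≤ 2. For the lower bound, the 3 vertices {1, 2, 3} are pairwise adjacent, and any tree decomposition puts a clique entirely inside one bag — forcing width ≥ 2. Hence tw(G) = 2 exactly.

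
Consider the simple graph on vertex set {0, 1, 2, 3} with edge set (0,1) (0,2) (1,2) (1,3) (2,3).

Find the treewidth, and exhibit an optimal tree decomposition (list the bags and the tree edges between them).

Each bag holds 3 vertices, so the decomposition has width 2, which upper-bounds the treewidth. For the lower bound, the 3 vertices {0, 1, 2} are pairwise adjacent, and any tree decomposition puts a clique entirely inside one bag — forcing width ≥ 2. Therefore the treewidth is 2.

Treewidth 2.
One such decomposition:
Bags: B1 = {0, 1, 2}  B2 = {1, 2, 3}
Tree: B1–B2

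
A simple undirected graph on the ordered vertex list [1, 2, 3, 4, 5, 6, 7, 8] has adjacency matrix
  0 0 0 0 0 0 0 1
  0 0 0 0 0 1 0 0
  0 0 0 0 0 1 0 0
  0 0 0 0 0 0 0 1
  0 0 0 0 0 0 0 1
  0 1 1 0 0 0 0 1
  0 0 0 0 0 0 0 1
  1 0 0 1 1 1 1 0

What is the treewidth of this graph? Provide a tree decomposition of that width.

Every bag has size at most 2, so the width is 2 − 1 = 1 and tw(G) ≤ 1. G has an edge, so its treewidth is at least 1. Combining the bounds, tw(G) = 1.

Treewidth 1.
One such decomposition:
Bags: B1 = {6, 8}  B2 = {1, 8}  B3 = {7, 8}  B4 = {2, 6}  B5 = {3, 6}  B6 = {4, 8}  B7 = {5, 8}
Tree: B1–B2, B2–B3, B1–B4, B4–B5, B2–B6, B6–B7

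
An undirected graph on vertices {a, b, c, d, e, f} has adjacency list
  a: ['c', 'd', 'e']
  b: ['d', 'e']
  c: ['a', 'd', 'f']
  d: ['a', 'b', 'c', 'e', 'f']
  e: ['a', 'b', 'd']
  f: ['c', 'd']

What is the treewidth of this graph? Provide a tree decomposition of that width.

Treewidth 2.
One optimal decomposition is:
Bags: B1 = {c, d, f}  B2 = {a, c, d}  B3 = {a, d, e}  B4 = {b, d, e}
Tree: B1–B2, B2–B3, B3–B4

Each bag holds 3 vertices, so the decomposition has width 2, which upper-bounds the treewidth. For the lower bound, the 3 vertices {a, d, e} are pairwise adjacent, and any tree decomposition puts a clique entirely inside one bag — forcing width ≥ 2. The upper and lower bounds meet at 2, so that is the treewidth.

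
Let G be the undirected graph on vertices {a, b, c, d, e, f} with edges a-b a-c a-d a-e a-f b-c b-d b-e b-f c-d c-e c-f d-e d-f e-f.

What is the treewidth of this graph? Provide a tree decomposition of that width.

Treewidth 5.
Bags: B1 = {a, b, c, d, e, f}
Tree: (single bag)

A single bag containing all 6 vertices is trivially a valid decomposition of width 5. For the lower bound, the 6 vertices {a, b, c, d, e, f} are pairwise adjacent, and any tree decomposition puts a clique entirely inside one bag — forcing width ≥ 5. The upper and lower bounds meet at 5, so that is the treewidth.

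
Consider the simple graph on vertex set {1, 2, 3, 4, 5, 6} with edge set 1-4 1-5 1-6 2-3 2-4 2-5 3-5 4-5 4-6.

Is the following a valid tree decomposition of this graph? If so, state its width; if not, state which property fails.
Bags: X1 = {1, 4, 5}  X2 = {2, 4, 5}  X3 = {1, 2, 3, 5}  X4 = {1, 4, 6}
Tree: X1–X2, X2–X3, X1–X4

No — bags containing vertex 1 are not connected in the tree.

A tree decomposition must satisfy three properties: every vertex lies in some bag; for every edge, both endpoints lie together in some bag; and for every vertex, the bags containing it form a connected subtree. Here bags containing vertex 1 are not connected in the tree, so the decomposition is invalid.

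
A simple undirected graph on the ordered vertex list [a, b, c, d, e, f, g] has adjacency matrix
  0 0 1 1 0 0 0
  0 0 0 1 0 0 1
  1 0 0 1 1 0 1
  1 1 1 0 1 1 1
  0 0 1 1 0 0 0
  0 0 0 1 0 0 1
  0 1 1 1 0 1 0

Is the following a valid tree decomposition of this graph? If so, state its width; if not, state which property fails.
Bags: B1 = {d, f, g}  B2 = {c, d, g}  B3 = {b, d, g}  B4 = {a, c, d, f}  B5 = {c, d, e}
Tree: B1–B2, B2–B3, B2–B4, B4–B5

A tree decomposition must satisfy three properties: every vertex lies in some bag; for every edge, both endpoints lie together in some bag; and for every vertex, the bags containing it form a connected subtree. Here bags containing vertex f are not connected in the tree, so the decomposition is invalid.

No — bags containing vertex f are not connected in the tree.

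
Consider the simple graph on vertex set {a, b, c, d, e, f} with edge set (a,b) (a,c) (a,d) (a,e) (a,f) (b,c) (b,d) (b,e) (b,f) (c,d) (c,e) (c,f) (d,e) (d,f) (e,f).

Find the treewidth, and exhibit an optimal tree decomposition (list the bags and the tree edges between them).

With just one bag of size 6, the width is 6 − 1 = 5, so tw(G) ≤ 5. Conversely, {a, b, c, d, e, f} is a clique of size 6, and the vertices of any clique must share a bag in every tree decomposition; so some bag has ≥ 6 vertices and tw(G) ≥ 5. Therefore the treewidth is 5.

Treewidth 5.
One such decomposition:
Bags: B1 = {a, b, c, d, e, f}
Tree: (single bag)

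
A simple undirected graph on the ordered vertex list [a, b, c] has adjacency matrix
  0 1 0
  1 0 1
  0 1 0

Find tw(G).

A width-1 tree decomposition is:
Bags: B1 = {b, c}  B2 = {a, b}
Tree: B1–B2
Each bag holds 2 vertices, so the decomposition has width 1, which upper-bounds the treewidth. G has an edge, so its treewidth is at least 1. Hence tw(G) = 1 exactly.

1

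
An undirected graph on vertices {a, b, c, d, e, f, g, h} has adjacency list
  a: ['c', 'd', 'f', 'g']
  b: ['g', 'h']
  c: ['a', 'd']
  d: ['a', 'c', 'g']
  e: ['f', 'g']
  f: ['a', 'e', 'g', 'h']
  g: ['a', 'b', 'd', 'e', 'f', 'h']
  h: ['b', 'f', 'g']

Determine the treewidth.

A width-2 tree decomposition is:
Bags: B1 = {a, f, g}  B2 = {f, g, h}  B3 = {a, d, g}  B4 = {a, c, d}  B5 = {b, g, h}  B6 = {e, f, g}
Tree: B1–B2, B1–B3, B3–B4, B2–B5, B1–B6
The largest bag has 3 vertices, giving width 2; this decomposition certifies tw(G) ≤ 2. For the lower bound, the 3 vertices {a, d, g} are pairwise adjacent, and any tree decomposition puts a clique entirely inside one bag — forcing width ≥ 2. Combining the bounds, tw(G) = 2.

2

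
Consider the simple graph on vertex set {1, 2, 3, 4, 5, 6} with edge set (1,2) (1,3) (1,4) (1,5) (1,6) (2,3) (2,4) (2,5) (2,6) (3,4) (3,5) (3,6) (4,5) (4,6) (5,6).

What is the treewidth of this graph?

5

A width-5 tree decomposition is:
Bags: B1 = {1, 2, 3, 4, 5, 6}
Tree: (single bag)
A single bag containing all 6 vertices is trivially a valid decomposition of width 5. For the lower bound, the 6 vertices {1, 2, 3, 4, 5, 6} are pairwise adjacent, and any tree decomposition puts a clique entirely inside one bag — forcing width ≥ 5. Combining the bounds, tw(G) = 5.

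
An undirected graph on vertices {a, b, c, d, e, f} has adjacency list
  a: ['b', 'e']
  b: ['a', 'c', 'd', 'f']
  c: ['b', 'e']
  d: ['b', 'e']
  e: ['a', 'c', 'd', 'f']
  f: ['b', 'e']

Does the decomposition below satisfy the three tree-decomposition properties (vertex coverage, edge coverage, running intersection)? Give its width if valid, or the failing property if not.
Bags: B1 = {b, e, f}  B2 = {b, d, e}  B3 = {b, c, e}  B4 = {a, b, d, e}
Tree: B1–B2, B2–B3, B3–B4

No — bags containing vertex d are not connected in the tree.

A tree decomposition must satisfy three properties: every vertex lies in some bag; for every edge, both endpoints lie together in some bag; and for every vertex, the bags containing it form a connected subtree. Here bags containing vertex d are not connected in the tree, so the decomposition is invalid.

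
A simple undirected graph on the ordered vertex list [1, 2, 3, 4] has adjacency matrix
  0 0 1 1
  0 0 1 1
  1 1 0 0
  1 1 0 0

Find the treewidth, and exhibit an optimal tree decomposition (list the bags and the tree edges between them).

Each bag holds 3 vertices, so the decomposition has width 2, which upper-bounds the treewidth. For the lower bound, G contains the cycle 1–4–2–3–1, so G is not a forest; only forests have treewidth ≤ 1, hence tw(G) ≥ 2. The upper and lower bounds meet at 2, so that is the treewidth.

Treewidth 2.
Bags: B1 = {1, 2, 4}  B2 = {1, 2, 3}
Tree: B1–B2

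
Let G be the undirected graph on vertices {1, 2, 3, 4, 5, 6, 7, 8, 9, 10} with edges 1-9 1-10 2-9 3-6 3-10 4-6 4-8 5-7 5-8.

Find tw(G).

1

A width-1 tree decomposition is:
Bags: B1 = {5, 7}  B2 = {5, 8}  B3 = {4, 8}  B4 = {4, 6}  B5 = {3, 6}  B6 = {3, 10}  B7 = {1, 10}  B8 = {1, 9}  B9 = {2, 9}
Tree: B1–B2, B2–B3, B3–B4, B4–B5, B5–B6, B6–B7, B7–B8, B8–B9
Every bag has size at most 2, so the width is 2 − 1 = 1 and tw(G) ≤ 1. Since G has at least one edge (e.g. 7–5), it is not an edgeless graph, so tw(G) ≥ 1. The upper and lower bounds meet at 1, so that is the treewidth.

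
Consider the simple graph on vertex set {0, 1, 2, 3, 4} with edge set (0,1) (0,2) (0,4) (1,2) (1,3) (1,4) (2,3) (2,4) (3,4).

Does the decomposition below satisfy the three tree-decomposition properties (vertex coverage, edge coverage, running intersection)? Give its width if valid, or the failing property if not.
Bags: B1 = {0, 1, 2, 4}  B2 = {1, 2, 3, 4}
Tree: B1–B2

Yes; width 3.

Checking the three conditions: (i) the bags cover all of {0, 1, 2, 3, 4}; (ii) for each edge, some bag contains both endpoints; (iii) the bags containing any fixed vertex form a subtree. All hold, so the decomposition is valid with width 4 − 1 = 3.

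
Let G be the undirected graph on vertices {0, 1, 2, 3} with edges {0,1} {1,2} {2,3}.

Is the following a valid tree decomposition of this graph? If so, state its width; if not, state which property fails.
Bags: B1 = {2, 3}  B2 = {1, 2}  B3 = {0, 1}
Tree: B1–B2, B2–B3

Every vertex of G appears in some bag (union = {0, 1, 2, 3}); every edge is covered by a bag; and for each vertex v the set of bags containing v is connected in the bag tree. The decomposition is therefore valid. The largest bag has 2 vertices, so the width is 1.

Yes; width 1.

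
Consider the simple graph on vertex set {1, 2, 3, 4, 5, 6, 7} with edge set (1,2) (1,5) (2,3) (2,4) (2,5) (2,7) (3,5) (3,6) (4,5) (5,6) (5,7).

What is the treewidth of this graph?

A width-2 tree decomposition is:
Bags: B1 = {2, 5, 7}  B2 = {2, 3, 5}  B3 = {1, 2, 5}  B4 = {2, 4, 5}  B5 = {3, 5, 6}
Tree: B1–B2, B1–B3, B2–B4, B2–B5
The largest bag has 3 vertices, giving width 2; this decomposition certifies tw(G) ≤ 2. For the lower bound, the 3 vertices {1, 2, 5} are pairwise adjacent, and any tree decomposition puts a clique entirely inside one bag — forcing width ≥ 2. Hence tw(G) = 2 exactly.

2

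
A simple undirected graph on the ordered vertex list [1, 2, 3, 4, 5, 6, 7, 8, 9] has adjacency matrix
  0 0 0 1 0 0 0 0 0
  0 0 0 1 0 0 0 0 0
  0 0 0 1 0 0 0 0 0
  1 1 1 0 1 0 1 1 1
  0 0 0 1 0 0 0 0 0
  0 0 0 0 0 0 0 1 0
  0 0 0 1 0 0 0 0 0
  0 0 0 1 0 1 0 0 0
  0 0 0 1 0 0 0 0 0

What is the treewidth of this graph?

A width-1 tree decomposition is:
Bags: B1 = {3, 4}  B2 = {4, 9}  B3 = {4, 8}  B4 = {4, 7}  B5 = {1, 4}  B6 = {6, 8}  B7 = {4, 5}  B8 = {2, 4}
Tree: B1–B2, B2–B3, B3–B4, B4–B5, B3–B6, B3–B7, B2–B8
Every bag has size at most 2, so the width is 2 − 1 = 1 and tw(G) ≤ 1. Any graph with an edge has treewidth ≥ 1, and G has the edge 4–3. Hence tw(G) = 1 exactly.

1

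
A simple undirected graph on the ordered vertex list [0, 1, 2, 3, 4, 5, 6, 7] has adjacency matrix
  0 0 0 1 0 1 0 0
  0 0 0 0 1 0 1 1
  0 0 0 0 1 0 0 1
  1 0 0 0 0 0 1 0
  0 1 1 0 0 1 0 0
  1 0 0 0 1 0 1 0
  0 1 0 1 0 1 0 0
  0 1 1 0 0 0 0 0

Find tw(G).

2

A width-2 tree decomposition is:
Bags: B1 = {0, 3, 5}  B2 = {3, 5, 6}  B3 = {4, 5, 6}  B4 = {1, 4, 6}  B5 = {1, 2, 4}  B6 = {1, 2, 7}
Tree: B1–B2, B2–B3, B3–B4, B4–B5, B5–B6
Each bag holds 3 vertices, so the decomposition has width 2, which upper-bounds the treewidth. For the lower bound, G contains the cycle 0–3–6–5–0, so G is not a forest; only forests have treewidth ≤ 1, hence tw(G) ≥ 2. Therefore the treewidth is 2.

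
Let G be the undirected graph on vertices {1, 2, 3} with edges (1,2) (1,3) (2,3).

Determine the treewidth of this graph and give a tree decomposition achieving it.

Treewidth 2.
One such decomposition:
Bags: B1 = {1, 2, 3}
Tree: (single bag)

A single bag containing all 3 vertices is trivially a valid decomposition of width 2. Conversely, {1, 2, 3} is a clique of size 3, and the vertices of any clique must share a bag in every tree decomposition; so some bag has ≥ 3 vertices and tw(G) ≥ 2. Hence tw(G) = 2 exactly.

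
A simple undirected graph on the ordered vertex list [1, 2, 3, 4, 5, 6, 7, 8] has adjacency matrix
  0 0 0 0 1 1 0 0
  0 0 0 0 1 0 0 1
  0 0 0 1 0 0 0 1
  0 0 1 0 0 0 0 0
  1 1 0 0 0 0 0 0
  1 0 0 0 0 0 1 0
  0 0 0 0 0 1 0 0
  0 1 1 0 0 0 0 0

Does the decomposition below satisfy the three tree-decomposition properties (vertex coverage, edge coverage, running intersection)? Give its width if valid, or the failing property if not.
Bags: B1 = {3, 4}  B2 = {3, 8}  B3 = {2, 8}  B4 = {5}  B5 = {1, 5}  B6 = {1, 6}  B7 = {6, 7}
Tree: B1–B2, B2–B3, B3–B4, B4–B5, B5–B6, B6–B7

A tree decomposition must satisfy three properties: every vertex lies in some bag; for every edge, both endpoints lie together in some bag; and for every vertex, the bags containing it form a connected subtree. Here edge (2,5) lies in no bag, so the decomposition is invalid.

No — edge (2,5) lies in no bag.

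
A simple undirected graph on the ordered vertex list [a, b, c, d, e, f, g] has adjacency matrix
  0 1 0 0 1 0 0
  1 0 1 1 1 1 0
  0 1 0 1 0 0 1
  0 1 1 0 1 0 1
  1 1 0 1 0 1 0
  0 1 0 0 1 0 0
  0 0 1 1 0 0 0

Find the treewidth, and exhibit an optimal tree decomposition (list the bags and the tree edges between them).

Every bag has size at most 3, so the width is 3 − 1 = 2 and tw(G) ≤ 2. On the other hand G contains the 3-clique {c, d, g}. A clique must lie in a single bag of any decomposition, so no decomposition can have width below 2. Therefore the treewidth is 2.

Treewidth 2.
One optimal decomposition is:
Bags: B1 = {b, e, f}  B2 = {b, d, e}  B3 = {a, b, e}  B4 = {b, c, d}  B5 = {c, d, g}
Tree: B1–B2, B2–B3, B2–B4, B4–B5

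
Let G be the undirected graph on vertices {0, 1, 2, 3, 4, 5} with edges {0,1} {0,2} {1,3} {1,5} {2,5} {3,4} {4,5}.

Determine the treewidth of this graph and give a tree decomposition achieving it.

Each bag holds 3 vertices, so the decomposition has width 2, which upper-bounds the treewidth. Since 4–3–1–5–4 is a cycle in G, G is not acyclic. Forests are exactly the graphs of treewidth ≤ 1, so tw(G) ≥ 2. Hence tw(G) = 2 exactly.

Treewidth 2.
One optimal decomposition is:
Bags: B1 = {3, 4, 5}  B2 = {1, 3, 5}  B3 = {1, 2, 5}  B4 = {0, 1, 2}
Tree: B1–B2, B2–B3, B3–B4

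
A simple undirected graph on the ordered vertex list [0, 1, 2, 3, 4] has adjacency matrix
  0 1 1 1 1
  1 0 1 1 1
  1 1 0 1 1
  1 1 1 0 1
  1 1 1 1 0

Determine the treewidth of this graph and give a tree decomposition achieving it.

Treewidth 4.
Bags: B1 = {0, 1, 2, 3, 4}
Tree: (single bag)

A single bag containing all 5 vertices is trivially a valid decomposition of width 4. On the other hand G contains the 5-clique {0, 1, 2, 3, 4}. A clique must lie in a single bag of any decomposition, so no decomposition can have width below 4. Therefore the treewidth is 4.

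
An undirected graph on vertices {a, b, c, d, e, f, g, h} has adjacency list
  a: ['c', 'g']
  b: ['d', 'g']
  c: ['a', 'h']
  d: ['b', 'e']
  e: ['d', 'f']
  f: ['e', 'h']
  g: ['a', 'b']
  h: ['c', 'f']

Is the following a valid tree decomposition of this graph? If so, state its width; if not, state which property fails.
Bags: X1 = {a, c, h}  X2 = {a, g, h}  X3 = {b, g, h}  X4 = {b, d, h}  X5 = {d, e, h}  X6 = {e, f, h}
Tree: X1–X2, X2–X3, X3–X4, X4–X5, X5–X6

Yes; width 2.

Every vertex of G appears in some bag (union = {a, b, c, d, e, f, g, h}); every edge is covered by a bag; and for each vertex v the set of bags containing v is connected in the bag tree. The decomposition is therefore valid. The largest bag has 3 vertices, so the width is 2.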